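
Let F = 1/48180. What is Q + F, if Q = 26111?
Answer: 1258027981/48180 ≈ 26111.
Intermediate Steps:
F = 1/48180 ≈ 2.0756e-5
Q + F = 26111 + 1/48180 = 1258027981/48180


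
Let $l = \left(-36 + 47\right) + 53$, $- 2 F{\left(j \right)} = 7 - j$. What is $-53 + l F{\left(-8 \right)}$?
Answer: $-533$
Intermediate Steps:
$F{\left(j \right)} = - \frac{7}{2} + \frac{j}{2}$ ($F{\left(j \right)} = - \frac{7 - j}{2} = - \frac{7}{2} + \frac{j}{2}$)
$l = 64$ ($l = 11 + 53 = 64$)
$-53 + l F{\left(-8 \right)} = -53 + 64 \left(- \frac{7}{2} + \frac{1}{2} \left(-8\right)\right) = -53 + 64 \left(- \frac{7}{2} - 4\right) = -53 + 64 \left(- \frac{15}{2}\right) = -53 - 480 = -533$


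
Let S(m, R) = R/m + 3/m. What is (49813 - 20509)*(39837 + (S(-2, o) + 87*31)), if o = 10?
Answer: 1246225860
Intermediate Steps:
S(m, R) = 3/m + R/m
(49813 - 20509)*(39837 + (S(-2, o) + 87*31)) = (49813 - 20509)*(39837 + ((3 + 10)/(-2) + 87*31)) = 29304*(39837 + (-½*13 + 2697)) = 29304*(39837 + (-13/2 + 2697)) = 29304*(39837 + 5381/2) = 29304*(85055/2) = 1246225860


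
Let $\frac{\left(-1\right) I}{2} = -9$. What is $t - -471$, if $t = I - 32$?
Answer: $457$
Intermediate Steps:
$I = 18$ ($I = \left(-2\right) \left(-9\right) = 18$)
$t = -14$ ($t = 18 - 32 = -14$)
$t - -471 = -14 - -471 = -14 + 471 = 457$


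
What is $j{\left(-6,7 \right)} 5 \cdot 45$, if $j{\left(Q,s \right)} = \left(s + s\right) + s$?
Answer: $4725$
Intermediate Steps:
$j{\left(Q,s \right)} = 3 s$ ($j{\left(Q,s \right)} = 2 s + s = 3 s$)
$j{\left(-6,7 \right)} 5 \cdot 45 = 3 \cdot 7 \cdot 5 \cdot 45 = 21 \cdot 5 \cdot 45 = 105 \cdot 45 = 4725$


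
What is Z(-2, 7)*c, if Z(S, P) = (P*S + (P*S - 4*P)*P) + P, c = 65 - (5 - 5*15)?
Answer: -40635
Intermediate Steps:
c = 135 (c = 65 - (5 - 75) = 65 - 1*(-70) = 65 + 70 = 135)
Z(S, P) = P + P*S + P*(-4*P + P*S) (Z(S, P) = (P*S + (-4*P + P*S)*P) + P = (P*S + P*(-4*P + P*S)) + P = P + P*S + P*(-4*P + P*S))
Z(-2, 7)*c = (7*(1 - 2 - 4*7 + 7*(-2)))*135 = (7*(1 - 2 - 28 - 14))*135 = (7*(-43))*135 = -301*135 = -40635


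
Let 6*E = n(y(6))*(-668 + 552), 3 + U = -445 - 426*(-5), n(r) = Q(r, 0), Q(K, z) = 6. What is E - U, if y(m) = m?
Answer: -1798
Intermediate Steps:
n(r) = 6
U = 1682 (U = -3 + (-445 - 426*(-5)) = -3 + (-445 + 2130) = -3 + 1685 = 1682)
E = -116 (E = (6*(-668 + 552))/6 = (6*(-116))/6 = (⅙)*(-696) = -116)
E - U = -116 - 1*1682 = -116 - 1682 = -1798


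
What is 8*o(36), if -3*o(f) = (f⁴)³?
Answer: -12635683568857645056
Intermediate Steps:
o(f) = -f¹²/3
8*o(36) = 8*(-⅓*36¹²) = 8*(-⅓*4738381338321616896) = 8*(-1579460446107205632) = -12635683568857645056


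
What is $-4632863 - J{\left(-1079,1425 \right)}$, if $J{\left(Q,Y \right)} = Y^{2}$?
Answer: $-6663488$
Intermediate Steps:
$-4632863 - J{\left(-1079,1425 \right)} = -4632863 - 1425^{2} = -4632863 - 2030625 = -6663488$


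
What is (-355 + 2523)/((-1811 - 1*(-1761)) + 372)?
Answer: 1084/161 ≈ 6.7329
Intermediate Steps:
(-355 + 2523)/((-1811 - 1*(-1761)) + 372) = 2168/((-1811 + 1761) + 372) = 2168/(-50 + 372) = 2168/322 = 2168*(1/322) = 1084/161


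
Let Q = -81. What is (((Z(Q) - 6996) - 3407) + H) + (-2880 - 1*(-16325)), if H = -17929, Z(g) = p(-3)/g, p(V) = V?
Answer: -401948/27 ≈ -14887.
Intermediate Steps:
Z(g) = -3/g
(((Z(Q) - 6996) - 3407) + H) + (-2880 - 1*(-16325)) = (((-3/(-81) - 6996) - 3407) - 17929) + (-2880 - 1*(-16325)) = (((-3*(-1/81) - 6996) - 3407) - 17929) + (-2880 + 16325) = (((1/27 - 6996) - 3407) - 17929) + 13445 = ((-188891/27 - 3407) - 17929) + 13445 = (-280880/27 - 17929) + 13445 = -764963/27 + 13445 = -401948/27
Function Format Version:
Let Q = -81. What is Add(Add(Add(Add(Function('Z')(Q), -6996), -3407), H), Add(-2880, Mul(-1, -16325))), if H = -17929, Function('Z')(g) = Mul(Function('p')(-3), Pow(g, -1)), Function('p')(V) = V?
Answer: Rational(-401948, 27) ≈ -14887.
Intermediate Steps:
Function('Z')(g) = Mul(-3, Pow(g, -1))
Add(Add(Add(Add(Function('Z')(Q), -6996), -3407), H), Add(-2880, Mul(-1, -16325))) = Add(Add(Add(Add(Mul(-3, Pow(-81, -1)), -6996), -3407), -17929), Add(-2880, Mul(-1, -16325))) = Add(Add(Add(Add(Mul(-3, Rational(-1, 81)), -6996), -3407), -17929), Add(-2880, 16325)) = Add(Add(Add(Add(Rational(1, 27), -6996), -3407), -17929), 13445) = Add(Add(Add(Rational(-188891, 27), -3407), -17929), 13445) = Add(Add(Rational(-280880, 27), -17929), 13445) = Add(Rational(-764963, 27), 13445) = Rational(-401948, 27)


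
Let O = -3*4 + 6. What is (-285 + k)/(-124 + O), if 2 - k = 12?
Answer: 59/26 ≈ 2.2692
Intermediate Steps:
k = -10 (k = 2 - 1*12 = 2 - 12 = -10)
O = -6 (O = -12 + 6 = -6)
(-285 + k)/(-124 + O) = (-285 - 10)/(-124 - 6) = -295/(-130) = -295*(-1/130) = 59/26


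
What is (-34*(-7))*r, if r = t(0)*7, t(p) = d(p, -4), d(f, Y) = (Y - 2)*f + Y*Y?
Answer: 26656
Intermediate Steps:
d(f, Y) = Y² + f*(-2 + Y) (d(f, Y) = (-2 + Y)*f + Y² = f*(-2 + Y) + Y² = Y² + f*(-2 + Y))
t(p) = 16 - 6*p (t(p) = (-4)² - 2*p - 4*p = 16 - 2*p - 4*p = 16 - 6*p)
r = 112 (r = (16 - 6*0)*7 = (16 + 0)*7 = 16*7 = 112)
(-34*(-7))*r = -34*(-7)*112 = 238*112 = 26656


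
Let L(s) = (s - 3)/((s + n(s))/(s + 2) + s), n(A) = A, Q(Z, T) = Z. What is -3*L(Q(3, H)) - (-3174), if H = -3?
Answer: 3174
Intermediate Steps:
L(s) = (-3 + s)/(s + 2*s/(2 + s)) (L(s) = (s - 3)/((s + s)/(s + 2) + s) = (-3 + s)/((2*s)/(2 + s) + s) = (-3 + s)/(2*s/(2 + s) + s) = (-3 + s)/(s + 2*s/(2 + s)))
-3*L(Q(3, H)) - (-3174) = -3*(-6 + 3² - 1*3)/(3*(4 + 3)) - (-3174) = -(-6 + 9 - 3)/7 - 138*(-23) = -0/7 + 3174 = -3*0 + 3174 = 0 + 3174 = 3174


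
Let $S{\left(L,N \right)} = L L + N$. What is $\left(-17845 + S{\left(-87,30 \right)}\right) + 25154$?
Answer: $14908$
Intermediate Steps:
$S{\left(L,N \right)} = N + L^{2}$ ($S{\left(L,N \right)} = L^{2} + N = N + L^{2}$)
$\left(-17845 + S{\left(-87,30 \right)}\right) + 25154 = \left(-17845 + \left(30 + \left(-87\right)^{2}\right)\right) + 25154 = \left(-17845 + \left(30 + 7569\right)\right) + 25154 = \left(-17845 + 7599\right) + 25154 = -10246 + 25154 = 14908$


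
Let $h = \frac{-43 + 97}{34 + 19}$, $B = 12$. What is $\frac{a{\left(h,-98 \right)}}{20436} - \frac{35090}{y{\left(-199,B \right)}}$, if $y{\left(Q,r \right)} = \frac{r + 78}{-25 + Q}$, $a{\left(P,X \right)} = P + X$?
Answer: $\frac{70945014289}{812331} \approx 87335.0$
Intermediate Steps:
$h = \frac{54}{53} \approx 1.0189$
$y{\left(Q,r \right)} = \frac{78 + r}{-25 + Q}$
$\frac{a{\left(h,-98 \right)}}{20436} - \frac{35090}{y{\left(-199,B \right)}} = \frac{\frac{54}{53} - 98}{20436} - \frac{35090}{\frac{1}{-25 - 199} \left(78 + 12\right)} = \left(- \frac{5140}{53}\right) \frac{1}{20436} - \frac{35090}{\frac{1}{-224} \cdot 90} = - \frac{1285}{270777} - \frac{35090}{\left(- \frac{1}{224}\right) 90} = - \frac{1285}{270777} - \frac{35090}{- \frac{45}{112}} = - \frac{1285}{270777} - - \frac{786016}{9} = - \frac{1285}{270777} + \frac{786016}{9} = \frac{70945014289}{812331}$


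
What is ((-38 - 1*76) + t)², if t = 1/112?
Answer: 162996289/12544 ≈ 12994.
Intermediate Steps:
t = 1/112 ≈ 0.0089286
((-38 - 1*76) + t)² = ((-38 - 1*76) + 1/112)² = ((-38 - 76) + 1/112)² = (-114 + 1/112)² = (-12767/112)² = 162996289/12544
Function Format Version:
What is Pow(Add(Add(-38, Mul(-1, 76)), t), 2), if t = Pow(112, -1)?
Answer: Rational(162996289, 12544) ≈ 12994.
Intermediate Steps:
t = Rational(1, 112) ≈ 0.0089286
Pow(Add(Add(-38, Mul(-1, 76)), t), 2) = Pow(Add(Add(-38, Mul(-1, 76)), Rational(1, 112)), 2) = Pow(Add(Add(-38, -76), Rational(1, 112)), 2) = Pow(Add(-114, Rational(1, 112)), 2) = Pow(Rational(-12767, 112), 2) = Rational(162996289, 12544)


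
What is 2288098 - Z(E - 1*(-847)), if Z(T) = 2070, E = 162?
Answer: 2286028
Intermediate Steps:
2288098 - Z(E - 1*(-847)) = 2288098 - 1*2070 = 2288098 - 2070 = 2286028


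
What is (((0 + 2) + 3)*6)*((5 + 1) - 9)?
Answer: -90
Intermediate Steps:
(((0 + 2) + 3)*6)*((5 + 1) - 9) = ((2 + 3)*6)*(6 - 9) = (5*6)*(-3) = 30*(-3) = -90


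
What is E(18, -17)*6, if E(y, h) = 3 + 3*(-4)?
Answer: -54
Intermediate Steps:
E(y, h) = -9 (E(y, h) = 3 - 12 = -9)
E(18, -17)*6 = -9*6 = -54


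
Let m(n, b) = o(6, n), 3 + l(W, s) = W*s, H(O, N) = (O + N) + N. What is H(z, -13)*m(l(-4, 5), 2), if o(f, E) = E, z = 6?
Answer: 460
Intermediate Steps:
H(O, N) = O + 2*N (H(O, N) = (N + O) + N = O + 2*N)
l(W, s) = -3 + W*s
m(n, b) = n
H(z, -13)*m(l(-4, 5), 2) = (6 + 2*(-13))*(-3 - 4*5) = (6 - 26)*(-3 - 20) = -20*(-23) = 460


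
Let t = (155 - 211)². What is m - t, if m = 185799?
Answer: 182663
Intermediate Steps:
t = 3136 (t = (-56)² = 3136)
m - t = 185799 - 1*3136 = 185799 - 3136 = 182663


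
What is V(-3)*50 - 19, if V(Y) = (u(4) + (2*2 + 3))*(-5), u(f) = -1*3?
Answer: -1019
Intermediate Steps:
u(f) = -3
V(Y) = -20 (V(Y) = (-3 + (2*2 + 3))*(-5) = (-3 + (4 + 3))*(-5) = (-3 + 7)*(-5) = 4*(-5) = -20)
V(-3)*50 - 19 = -20*50 - 19 = -1000 - 19 = -1019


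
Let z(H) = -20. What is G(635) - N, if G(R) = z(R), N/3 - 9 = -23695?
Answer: 71038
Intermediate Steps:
N = -71058 (N = 27 + 3*(-23695) = 27 - 71085 = -71058)
G(R) = -20
G(635) - N = -20 - 1*(-71058) = -20 + 71058 = 71038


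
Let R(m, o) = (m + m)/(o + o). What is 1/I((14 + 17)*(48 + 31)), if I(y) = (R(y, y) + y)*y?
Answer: 1/6000050 ≈ 1.6667e-7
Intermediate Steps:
R(m, o) = m/o (R(m, o) = (2*m)/((2*o)) = (2*m)*(1/(2*o)) = m/o)
I(y) = y*(1 + y) (I(y) = (y/y + y)*y = (1 + y)*y = y*(1 + y))
1/I((14 + 17)*(48 + 31)) = 1/(((14 + 17)*(48 + 31))*(1 + (14 + 17)*(48 + 31))) = 1/((31*79)*(1 + 31*79)) = 1/(2449*(1 + 2449)) = 1/(2449*2450) = 1/6000050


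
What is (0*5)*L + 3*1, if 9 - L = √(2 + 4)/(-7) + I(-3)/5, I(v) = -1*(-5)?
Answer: 3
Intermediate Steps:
I(v) = 5
L = 8 + √6/7 (L = 9 - (√(2 + 4)/(-7) + 5/5) = 9 - (√6*(-⅐) + 5*(⅕)) = 9 - (-√6/7 + 1) = 9 - (1 - √6/7) = 9 + (-1 + √6/7) = 8 + √6/7 ≈ 8.3499)
(0*5)*L + 3*1 = (0*5)*(8 + √6/7) + 3*1 = 0*(8 + √6/7) + 3 = 0 + 3 = 3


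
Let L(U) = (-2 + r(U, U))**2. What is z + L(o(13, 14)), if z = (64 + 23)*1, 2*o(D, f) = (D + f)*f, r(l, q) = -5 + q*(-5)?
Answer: 906391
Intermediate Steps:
r(l, q) = -5 - 5*q
o(D, f) = f*(D + f)/2 (o(D, f) = ((D + f)*f)/2 = (f*(D + f))/2 = f*(D + f)/2)
L(U) = (-7 - 5*U)**2 (L(U) = (-2 + (-5 - 5*U))**2 = (-7 - 5*U)**2)
z = 87 (z = 87*1 = 87)
z + L(o(13, 14)) = 87 + (7 + 5*((1/2)*14*(13 + 14)))**2 = 87 + (7 + 5*((1/2)*14*27))**2 = 87 + (7 + 5*189)**2 = 87 + (7 + 945)**2 = 87 + 952**2 = 87 + 906304 = 906391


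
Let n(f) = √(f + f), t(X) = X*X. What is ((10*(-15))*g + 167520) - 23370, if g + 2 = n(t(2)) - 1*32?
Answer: 149250 - 300*√2 ≈ 1.4883e+5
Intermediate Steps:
t(X) = X²
n(f) = √2*√f (n(f) = √(2*f) = √2*√f)
g = -34 + 2*√2 (g = -2 + (√2*√(2²) - 1*32) = -2 + (√2*√4 - 32) = -2 + (√2*2 - 32) = -2 + (2*√2 - 32) = -2 + (-32 + 2*√2) = -34 + 2*√2 ≈ -31.172)
((10*(-15))*g + 167520) - 23370 = ((10*(-15))*(-34 + 2*√2) + 167520) - 23370 = (-150*(-34 + 2*√2) + 167520) - 23370 = ((5100 - 300*√2) + 167520) - 23370 = (172620 - 300*√2) - 23370 = 149250 - 300*√2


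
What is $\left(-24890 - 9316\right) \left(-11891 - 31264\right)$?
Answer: $1476159930$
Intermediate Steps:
$\left(-24890 - 9316\right) \left(-11891 - 31264\right) = - 34206 \left(-11891 - 31264\right) = \left(-34206\right) \left(-43155\right) = 1476159930$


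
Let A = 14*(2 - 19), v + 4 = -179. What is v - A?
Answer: 55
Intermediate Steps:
v = -183 (v = -4 - 179 = -183)
A = -238 (A = 14*(-17) = -238)
v - A = -183 - 1*(-238) = -183 + 238 = 55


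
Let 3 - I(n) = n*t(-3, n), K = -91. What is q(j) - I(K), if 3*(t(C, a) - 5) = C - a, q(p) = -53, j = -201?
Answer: -9541/3 ≈ -3180.3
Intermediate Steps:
t(C, a) = 5 - a/3 + C/3 (t(C, a) = 5 + (C - a)/3 = 5 + (-a/3 + C/3) = 5 - a/3 + C/3)
I(n) = 3 - n*(4 - n/3) (I(n) = 3 - n*(5 - n/3 + (⅓)*(-3)) = 3 - n*(5 - n/3 - 1) = 3 - n*(4 - n/3))
q(j) - I(K) = -53 - (3 + (⅓)*(-91)*(-12 - 91)) = -53 - (3 + (⅓)*(-91)*(-103)) = -53 - (3 + 9373/3) = -53 - 1*9382/3 = -53 - 9382/3 = -9541/3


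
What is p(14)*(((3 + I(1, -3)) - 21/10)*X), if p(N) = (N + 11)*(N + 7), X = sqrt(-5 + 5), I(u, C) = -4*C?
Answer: 0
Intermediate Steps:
X = 0 (X = sqrt(0) = 0)
p(N) = (7 + N)*(11 + N) (p(N) = (11 + N)*(7 + N) = (7 + N)*(11 + N))
p(14)*(((3 + I(1, -3)) - 21/10)*X) = (77 + 14**2 + 18*14)*(((3 - 4*(-3)) - 21/10)*0) = (77 + 196 + 252)*(((3 + 12) - 21*1/10)*0) = 525*((15 - 21/10)*0) = 525*((129/10)*0) = 525*0 = 0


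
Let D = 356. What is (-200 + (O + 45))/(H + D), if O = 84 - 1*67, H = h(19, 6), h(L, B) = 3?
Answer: -138/359 ≈ -0.38440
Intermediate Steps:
H = 3
O = 17 (O = 84 - 67 = 17)
(-200 + (O + 45))/(H + D) = (-200 + (17 + 45))/(3 + 356) = (-200 + 62)/359 = -138*1/359 = -138/359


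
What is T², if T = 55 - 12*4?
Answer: 49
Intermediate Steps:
T = 7 (T = 55 - 1*48 = 55 - 48 = 7)
T² = 7² = 49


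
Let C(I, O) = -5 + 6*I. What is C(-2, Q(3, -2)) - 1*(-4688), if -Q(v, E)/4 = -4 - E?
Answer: 4671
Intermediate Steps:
Q(v, E) = 16 + 4*E (Q(v, E) = -4*(-4 - E) = 16 + 4*E)
C(-2, Q(3, -2)) - 1*(-4688) = (-5 + 6*(-2)) - 1*(-4688) = (-5 - 12) + 4688 = -17 + 4688 = 4671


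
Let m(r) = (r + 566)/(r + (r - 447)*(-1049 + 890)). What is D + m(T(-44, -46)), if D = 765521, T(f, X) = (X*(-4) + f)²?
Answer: 2316257538601/3025727 ≈ 7.6552e+5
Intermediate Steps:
T(f, X) = (f - 4*X)² (T(f, X) = (-4*X + f)² = (f - 4*X)²)
m(r) = (566 + r)/(71073 - 158*r) (m(r) = (566 + r)/(r + (-447 + r)*(-159)) = (566 + r)/(r + (71073 - 159*r)) = (566 + r)/(71073 - 158*r))
D + m(T(-44, -46)) = 765521 + (-566 - (-1*(-44) + 4*(-46))²)/(-71073 + 158*(-1*(-44) + 4*(-46))²) = 765521 + (-566 - (44 - 184)²)/(-71073 + 158*(44 - 184)²) = 765521 + (-566 - 1*(-140)²)/(-71073 + 158*(-140)²) = 765521 + (-566 - 1*19600)/(-71073 + 158*19600) = 765521 + (-566 - 19600)/(-71073 + 3096800) = 765521 - 20166/3025727 = 2316257538601/3025727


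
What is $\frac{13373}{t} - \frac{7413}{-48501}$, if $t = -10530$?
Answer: $- \frac{63393887}{56746170} \approx -1.1171$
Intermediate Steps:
$\frac{13373}{t} - \frac{7413}{-48501} = \frac{13373}{-10530} - \frac{7413}{-48501} = 13373 \left(- \frac{1}{10530}\right) - - \frac{2471}{16167} = - \frac{13373}{10530} + \frac{2471}{16167} = - \frac{63393887}{56746170}$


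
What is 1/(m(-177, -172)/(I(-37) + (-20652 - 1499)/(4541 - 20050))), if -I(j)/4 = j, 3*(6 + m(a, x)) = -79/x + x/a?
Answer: -211660357356/7823127325 ≈ -27.056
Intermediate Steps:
m(a, x) = -6 - 79/(3*x) + x/(3*a) (m(a, x) = -6 + (-79/x + x/a)/3 = -6 + (-79/(3*x) + x/(3*a)) = -6 - 79/(3*x) + x/(3*a))
I(j) = -4*j
1/(m(-177, -172)/(I(-37) + (-20652 - 1499)/(4541 - 20050))) = 1/((-6 - 79/3/(-172) + (⅓)*(-172)/(-177))/(-4*(-37) + (-20652 - 1499)/(4541 - 20050))) = 1/((-6 - 79/3*(-1/172) + (⅓)*(-172)*(-1/177))/(148 - 22151/(-15509))) = 1/((-6 + 79/516 + 172/531)/(148 - 22151*(-1/15509))) = 1/(-504425/(91332*(148 + 22151/15509))) = 1/(-504425/(91332*2317483/15509)) = 1/(-504425/91332*15509/2317483) = 1/(-7823127325/211660357356) = -211660357356/7823127325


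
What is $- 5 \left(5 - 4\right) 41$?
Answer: $-205$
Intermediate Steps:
$- 5 \left(5 - 4\right) 41 = \left(-5\right) 1 \cdot 41 = \left(-5\right) 41 = -205$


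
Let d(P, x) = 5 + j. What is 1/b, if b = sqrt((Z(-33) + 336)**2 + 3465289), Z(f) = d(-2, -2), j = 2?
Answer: sqrt(3582938)/3582938 ≈ 0.00052830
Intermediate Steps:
d(P, x) = 7 (d(P, x) = 5 + 2 = 7)
Z(f) = 7
b = sqrt(3582938) (b = sqrt((7 + 336)**2 + 3465289) = sqrt(343**2 + 3465289) = sqrt(117649 + 3465289) = sqrt(3582938) ≈ 1892.9)
1/b = 1/(sqrt(3582938)) = sqrt(3582938)/3582938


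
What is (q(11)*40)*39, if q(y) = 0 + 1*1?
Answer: 1560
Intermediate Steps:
q(y) = 1 (q(y) = 0 + 1 = 1)
(q(11)*40)*39 = (1*40)*39 = 40*39 = 1560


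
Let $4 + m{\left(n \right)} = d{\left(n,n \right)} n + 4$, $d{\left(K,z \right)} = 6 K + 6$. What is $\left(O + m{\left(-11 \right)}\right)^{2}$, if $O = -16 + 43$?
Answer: $471969$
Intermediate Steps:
$d{\left(K,z \right)} = 6 + 6 K$
$O = 27$
$m{\left(n \right)} = n \left(6 + 6 n\right)$ ($m{\left(n \right)} = -4 + \left(\left(6 + 6 n\right) n + 4\right) = -4 + \left(n \left(6 + 6 n\right) + 4\right) = -4 + \left(4 + n \left(6 + 6 n\right)\right) = n \left(6 + 6 n\right)$)
$\left(O + m{\left(-11 \right)}\right)^{2} = \left(27 + 6 \left(-11\right) \left(1 - 11\right)\right)^{2} = \left(27 + 6 \left(-11\right) \left(-10\right)\right)^{2} = \left(27 + 660\right)^{2} = 687^{2} = 471969$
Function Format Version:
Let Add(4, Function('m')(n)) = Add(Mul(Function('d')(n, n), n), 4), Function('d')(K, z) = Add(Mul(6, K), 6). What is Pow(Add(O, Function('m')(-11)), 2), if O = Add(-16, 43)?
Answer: 471969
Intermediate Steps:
Function('d')(K, z) = Add(6, Mul(6, K))
O = 27
Function('m')(n) = Mul(n, Add(6, Mul(6, n))) (Function('m')(n) = Add(-4, Add(Mul(Add(6, Mul(6, n)), n), 4)) = Add(-4, Add(Mul(n, Add(6, Mul(6, n))), 4)) = Add(-4, Add(4, Mul(n, Add(6, Mul(6, n))))) = Mul(n, Add(6, Mul(6, n))))
Pow(Add(O, Function('m')(-11)), 2) = Pow(Add(27, Mul(6, -11, Add(1, -11))), 2) = Pow(Add(27, Mul(6, -11, -10)), 2) = Pow(Add(27, 660), 2) = Pow(687, 2) = 471969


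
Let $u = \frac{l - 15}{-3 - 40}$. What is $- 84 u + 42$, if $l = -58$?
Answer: $- \frac{4326}{43} \approx -100.6$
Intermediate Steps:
$u = \frac{73}{43}$ ($u = \frac{-58 - 15}{-3 - 40} = - \frac{73}{-3 - 40} = - \frac{73}{-43} = \left(-73\right) \left(- \frac{1}{43}\right) = \frac{73}{43} \approx 1.6977$)
$- 84 u + 42 = \left(-84\right) \frac{73}{43} + 42 = - \frac{6132}{43} + 42 = - \frac{4326}{43}$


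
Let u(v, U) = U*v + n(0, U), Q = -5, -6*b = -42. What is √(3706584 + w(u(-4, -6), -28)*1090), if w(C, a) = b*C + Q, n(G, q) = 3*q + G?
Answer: √3746914 ≈ 1935.7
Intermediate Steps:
b = 7 (b = -⅙*(-42) = 7)
n(G, q) = G + 3*q
u(v, U) = 3*U + U*v (u(v, U) = U*v + (0 + 3*U) = U*v + 3*U = 3*U + U*v)
w(C, a) = -5 + 7*C (w(C, a) = 7*C - 5 = -5 + 7*C)
√(3706584 + w(u(-4, -6), -28)*1090) = √(3706584 + (-5 + 7*(-6*(3 - 4)))*1090) = √(3706584 + (-5 + 7*(-6*(-1)))*1090) = √(3706584 + (-5 + 7*6)*1090) = √(3706584 + (-5 + 42)*1090) = √(3706584 + 37*1090) = √(3706584 + 40330) = √3746914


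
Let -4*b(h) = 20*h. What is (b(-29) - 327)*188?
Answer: -34216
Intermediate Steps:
b(h) = -5*h
(b(-29) - 327)*188 = (-5*(-29) - 327)*188 = (145 - 327)*188 = -182*188 = -34216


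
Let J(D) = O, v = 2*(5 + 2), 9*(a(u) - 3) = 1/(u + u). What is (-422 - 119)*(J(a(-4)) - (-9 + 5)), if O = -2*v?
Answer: 12984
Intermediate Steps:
a(u) = 3 + 1/(18*u) (a(u) = 3 + 1/(9*(u + u)) = 3 + 1/(9*((2*u))) = 3 + (1/(2*u))/9 = 3 + 1/(18*u))
v = 14 (v = 2*7 = 14)
O = -28 (O = -2*14 = -28)
J(D) = -28
(-422 - 119)*(J(a(-4)) - (-9 + 5)) = (-422 - 119)*(-28 - (-9 + 5)) = -541*(-28 - 1*(-4)) = -541*(-28 + 4) = -541*(-24) = 12984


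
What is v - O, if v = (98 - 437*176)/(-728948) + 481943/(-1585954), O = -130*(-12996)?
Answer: -244146360354033946/144509749549 ≈ -1.6895e+6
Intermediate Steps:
O = 1689480
v = -28685989426/144509749549 (v = (98 - 76912)*(-1/728948) + 481943*(-1/1585954) = -76814*(-1/728948) - 481943/1585954 = 38407/364474 - 481943/1585954 = -28685989426/144509749549 ≈ -0.19851)
v - O = -28685989426/144509749549 - 1*1689480 = -28685989426/144509749549 - 1689480 = -244146360354033946/144509749549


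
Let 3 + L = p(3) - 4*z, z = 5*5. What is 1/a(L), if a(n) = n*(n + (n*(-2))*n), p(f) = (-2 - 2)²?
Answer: 1/1324575 ≈ 7.5496e-7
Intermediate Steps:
z = 25
p(f) = 16 (p(f) = (-4)² = 16)
L = -87 (L = -3 + (16 - 4*25) = -3 + (16 - 100) = -3 - 84 = -87)
a(n) = n*(n - 2*n²) (a(n) = n*(n + (-2*n)*n) = n*(n - 2*n²))
1/a(L) = 1/((-87)²*(1 - 2*(-87))) = 1/(7569*(1 + 174)) = 1/(7569*175) = 1/1324575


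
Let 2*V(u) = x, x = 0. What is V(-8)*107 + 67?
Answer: 67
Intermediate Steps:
V(u) = 0 (V(u) = (1/2)*0 = 0)
V(-8)*107 + 67 = 0*107 + 67 = 0 + 67 = 67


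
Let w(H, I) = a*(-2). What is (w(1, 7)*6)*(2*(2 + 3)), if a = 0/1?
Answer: 0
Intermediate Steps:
a = 0 (a = 0*1 = 0)
w(H, I) = 0 (w(H, I) = 0*(-2) = 0)
(w(1, 7)*6)*(2*(2 + 3)) = (0*6)*(2*(2 + 3)) = 0*(2*5) = 0*10 = 0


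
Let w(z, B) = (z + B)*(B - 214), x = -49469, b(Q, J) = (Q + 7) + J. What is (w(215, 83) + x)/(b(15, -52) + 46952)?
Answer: -88507/46922 ≈ -1.8863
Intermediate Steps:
b(Q, J) = 7 + J + Q (b(Q, J) = (7 + Q) + J = 7 + J + Q)
w(z, B) = (-214 + B)*(B + z) (w(z, B) = (B + z)*(-214 + B) = (-214 + B)*(B + z))
(w(215, 83) + x)/(b(15, -52) + 46952) = ((83² - 214*83 - 214*215 + 83*215) - 49469)/((7 - 52 + 15) + 46952) = ((6889 - 17762 - 46010 + 17845) - 49469)/(-30 + 46952) = (-39038 - 49469)/46922 = -88507*1/46922 = -88507/46922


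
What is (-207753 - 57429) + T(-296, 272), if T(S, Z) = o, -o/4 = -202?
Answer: -264374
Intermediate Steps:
o = 808 (o = -4*(-202) = 808)
T(S, Z) = 808
(-207753 - 57429) + T(-296, 272) = (-207753 - 57429) + 808 = -265182 + 808 = -264374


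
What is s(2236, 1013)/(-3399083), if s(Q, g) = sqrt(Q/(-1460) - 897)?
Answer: -2*I*sqrt(29926715)/1240665295 ≈ -8.8187e-6*I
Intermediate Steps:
s(Q, g) = sqrt(-897 - Q/1460) (s(Q, g) = sqrt(Q*(-1/1460) - 897) = sqrt(-Q/1460 - 897) = sqrt(-897 - Q/1460))
s(2236, 1013)/(-3399083) = (sqrt(-478011300 - 365*2236)/730)/(-3399083) = (sqrt(-478011300 - 816140)/730)*(-1/3399083) = (sqrt(-478827440)/730)*(-1/3399083) = ((4*I*sqrt(29926715))/730)*(-1/3399083) = (2*I*sqrt(29926715)/365)*(-1/3399083) = -2*I*sqrt(29926715)/1240665295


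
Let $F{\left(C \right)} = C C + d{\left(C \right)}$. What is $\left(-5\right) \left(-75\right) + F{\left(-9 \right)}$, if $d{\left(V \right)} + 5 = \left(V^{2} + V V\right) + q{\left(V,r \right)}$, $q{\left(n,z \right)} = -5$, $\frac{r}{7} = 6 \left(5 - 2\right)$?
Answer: $608$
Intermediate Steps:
$r = 126$ ($r = 7 \cdot 6 \left(5 - 2\right) = 7 \cdot 6 \cdot 3 = 7 \cdot 18 = 126$)
$d{\left(V \right)} = -10 + 2 V^{2}$ ($d{\left(V \right)} = -5 - \left(5 - V^{2} - V V\right) = -5 + \left(\left(V^{2} + V^{2}\right) - 5\right) = -5 + \left(2 V^{2} - 5\right) = -5 + \left(-5 + 2 V^{2}\right) = -10 + 2 V^{2}$)
$F{\left(C \right)} = -10 + 3 C^{2}$ ($F{\left(C \right)} = C C + \left(-10 + 2 C^{2}\right) = C^{2} + \left(-10 + 2 C^{2}\right) = -10 + 3 C^{2}$)
$\left(-5\right) \left(-75\right) + F{\left(-9 \right)} = \left(-5\right) \left(-75\right) - \left(10 - 3 \left(-9\right)^{2}\right) = 375 + \left(-10 + 3 \cdot 81\right) = 375 + \left(-10 + 243\right) = 375 + 233 = 608$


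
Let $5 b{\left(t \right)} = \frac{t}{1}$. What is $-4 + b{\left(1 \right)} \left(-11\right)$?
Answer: $- \frac{31}{5} \approx -6.2$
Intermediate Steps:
$b{\left(t \right)} = \frac{t}{5}$ ($b{\left(t \right)} = \frac{t 1^{-1}}{5} = \frac{t 1}{5} = \frac{t}{5}$)
$-4 + b{\left(1 \right)} \left(-11\right) = -4 + \frac{1}{5} \cdot 1 \left(-11\right) = -4 + \frac{1}{5} \left(-11\right) = -4 - \frac{11}{5} = - \frac{31}{5}$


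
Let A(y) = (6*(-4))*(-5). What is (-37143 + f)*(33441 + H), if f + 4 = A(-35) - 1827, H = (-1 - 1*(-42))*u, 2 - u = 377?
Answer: -701936364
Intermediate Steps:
u = -375 (u = 2 - 1*377 = 2 - 377 = -375)
A(y) = 120 (A(y) = -24*(-5) = 120)
H = -15375 (H = (-1 - 1*(-42))*(-375) = (-1 + 42)*(-375) = 41*(-375) = -15375)
f = -1711 (f = -4 + (120 - 1827) = -4 - 1707 = -1711)
(-37143 + f)*(33441 + H) = (-37143 - 1711)*(33441 - 15375) = -38854*18066 = -701936364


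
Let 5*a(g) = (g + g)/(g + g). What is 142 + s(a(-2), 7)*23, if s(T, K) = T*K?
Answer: 871/5 ≈ 174.20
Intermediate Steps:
a(g) = ⅕ (a(g) = ((g + g)/(g + g))/5 = ((2*g)/((2*g)))/5 = ((2*g)*(1/(2*g)))/5 = (⅕)*1 = ⅕)
s(T, K) = K*T
142 + s(a(-2), 7)*23 = 142 + (7*(⅕))*23 = 142 + (7/5)*23 = 142 + 161/5 = 871/5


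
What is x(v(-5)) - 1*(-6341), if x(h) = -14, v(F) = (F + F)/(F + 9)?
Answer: 6327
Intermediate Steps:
v(F) = 2*F/(9 + F) (v(F) = (2*F)/(9 + F) = 2*F/(9 + F))
x(v(-5)) - 1*(-6341) = -14 - 1*(-6341) = -14 + 6341 = 6327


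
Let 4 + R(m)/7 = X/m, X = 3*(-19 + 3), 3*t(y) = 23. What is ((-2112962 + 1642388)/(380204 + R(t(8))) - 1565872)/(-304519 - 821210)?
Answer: 6845246177041/4921146838080 ≈ 1.3910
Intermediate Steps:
t(y) = 23/3 (t(y) = (1/3)*23 = 23/3)
X = -48 (X = 3*(-16) = -48)
R(m) = -28 - 336/m (R(m) = -28 + 7*(-48/m) = -28 - 336/m)
((-2112962 + 1642388)/(380204 + R(t(8))) - 1565872)/(-304519 - 821210) = ((-2112962 + 1642388)/(380204 + (-28 - 336/23/3)) - 1565872)/(-304519 - 821210) = (-470574/(380204 + (-28 - 336*3/23)) - 1565872)/(-1125729) = (-470574/(380204 + (-28 - 1008/23)) - 1565872)*(-1/1125729) = (-470574/(380204 - 1652/23) - 1565872)*(-1/1125729) = (-470574/8743040/23 - 1565872)*(-1/1125729) = (-470574*23/8743040 - 1565872)*(-1/1125729) = (-5411601/4371520 - 1565872)*(-1/1125729) = -6845246177041/4371520*(-1/1125729) = 6845246177041/4921146838080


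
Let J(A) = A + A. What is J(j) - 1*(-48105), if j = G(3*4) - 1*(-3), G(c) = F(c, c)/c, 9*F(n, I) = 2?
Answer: 1298998/27 ≈ 48111.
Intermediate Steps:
F(n, I) = 2/9 (F(n, I) = (1/9)*2 = 2/9)
G(c) = 2/(9*c)
j = 163/54 (j = 2/(9*((3*4))) - 1*(-3) = (2/9)/12 + 3 = (2/9)*(1/12) + 3 = 1/54 + 3 = 163/54 ≈ 3.0185)
J(A) = 2*A
J(j) - 1*(-48105) = 2*(163/54) - 1*(-48105) = 163/27 + 48105 = 1298998/27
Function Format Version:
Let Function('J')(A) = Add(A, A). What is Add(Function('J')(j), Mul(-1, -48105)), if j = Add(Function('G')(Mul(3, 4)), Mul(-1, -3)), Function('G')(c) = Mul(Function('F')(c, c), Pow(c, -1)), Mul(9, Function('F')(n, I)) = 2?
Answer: Rational(1298998, 27) ≈ 48111.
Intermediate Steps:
Function('F')(n, I) = Rational(2, 9) (Function('F')(n, I) = Mul(Rational(1, 9), 2) = Rational(2, 9))
Function('G')(c) = Mul(Rational(2, 9), Pow(c, -1))
j = Rational(163, 54) (j = Add(Mul(Rational(2, 9), Pow(Mul(3, 4), -1)), Mul(-1, -3)) = Add(Mul(Rational(2, 9), Pow(12, -1)), 3) = Add(Mul(Rational(2, 9), Rational(1, 12)), 3) = Add(Rational(1, 54), 3) = Rational(163, 54) ≈ 3.0185)
Function('J')(A) = Mul(2, A)
Add(Function('J')(j), Mul(-1, -48105)) = Add(Mul(2, Rational(163, 54)), Mul(-1, -48105)) = Add(Rational(163, 27), 48105) = Rational(1298998, 27)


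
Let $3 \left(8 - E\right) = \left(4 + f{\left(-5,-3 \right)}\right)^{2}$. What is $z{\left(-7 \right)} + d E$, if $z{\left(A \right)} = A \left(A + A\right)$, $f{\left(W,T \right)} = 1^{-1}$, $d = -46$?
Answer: $\frac{340}{3} \approx 113.33$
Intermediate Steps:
$f{\left(W,T \right)} = 1$
$z{\left(A \right)} = 2 A^{2}$ ($z{\left(A \right)} = A 2 A = 2 A^{2}$)
$E = - \frac{1}{3}$ ($E = 8 - \frac{\left(4 + 1\right)^{2}}{3} = 8 - \frac{5^{2}}{3} = 8 - \frac{25}{3} = - \frac{1}{3} \approx -0.33333$)
$z{\left(-7 \right)} + d E = 2 \left(-7\right)^{2} - - \frac{46}{3} = 2 \cdot 49 + \frac{46}{3} = 98 + \frac{46}{3} = \frac{340}{3}$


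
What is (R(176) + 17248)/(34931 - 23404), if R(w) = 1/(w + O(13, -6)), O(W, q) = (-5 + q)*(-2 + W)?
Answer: 948641/633985 ≈ 1.4963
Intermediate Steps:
R(w) = 1/(-121 + w) (R(w) = 1/(w + (10 - 5*13 - 2*(-6) + 13*(-6))) = 1/(w + (10 - 65 + 12 - 78)) = 1/(w - 121) = 1/(-121 + w))
(R(176) + 17248)/(34931 - 23404) = (1/(-121 + 176) + 17248)/(34931 - 23404) = (1/55 + 17248)/11527 = (1/55 + 17248)*(1/11527) = (948641/55)*(1/11527) = 948641/633985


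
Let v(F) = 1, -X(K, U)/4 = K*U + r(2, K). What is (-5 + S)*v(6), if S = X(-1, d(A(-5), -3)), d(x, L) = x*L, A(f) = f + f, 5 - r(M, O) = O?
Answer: 91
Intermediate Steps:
r(M, O) = 5 - O
A(f) = 2*f
d(x, L) = L*x
X(K, U) = -20 + 4*K - 4*K*U (X(K, U) = -4*(K*U + (5 - K)) = -4*(5 - K + K*U) = -20 + 4*K - 4*K*U)
S = 96 (S = -20 + 4*(-1) - 4*(-1)*(-6*(-5)) = -20 - 4 - 4*(-1)*(-3*(-10)) = -20 - 4 - 4*(-1)*30 = -20 - 4 + 120 = 96)
(-5 + S)*v(6) = (-5 + 96)*1 = 91*1 = 91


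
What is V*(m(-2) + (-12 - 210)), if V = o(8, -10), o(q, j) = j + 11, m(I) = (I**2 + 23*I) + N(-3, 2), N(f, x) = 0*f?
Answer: -264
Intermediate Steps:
N(f, x) = 0
m(I) = I**2 + 23*I (m(I) = (I**2 + 23*I) + 0 = I**2 + 23*I)
o(q, j) = 11 + j
V = 1 (V = 11 - 10 = 1)
V*(m(-2) + (-12 - 210)) = 1*(-2*(23 - 2) + (-12 - 210)) = 1*(-2*21 - 222) = 1*(-42 - 222) = 1*(-264) = -264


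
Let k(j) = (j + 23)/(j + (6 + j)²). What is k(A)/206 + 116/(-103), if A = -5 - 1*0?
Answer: -473/412 ≈ -1.1481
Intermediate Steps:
A = -5 (A = -5 + 0 = -5)
k(j) = (23 + j)/(j + (6 + j)²)
k(A)/206 + 116/(-103) = ((23 - 5)/(-5 + (6 - 5)²))/206 + 116/(-103) = (18/(-5 + 1²))*(1/206) + 116*(-1/103) = (18/(-5 + 1))*(1/206) - 116/103 = (18/(-4))*(1/206) - 116/103 = -¼*18*(1/206) - 116/103 = -9/2*1/206 - 116/103 = -9/412 - 116/103 = -473/412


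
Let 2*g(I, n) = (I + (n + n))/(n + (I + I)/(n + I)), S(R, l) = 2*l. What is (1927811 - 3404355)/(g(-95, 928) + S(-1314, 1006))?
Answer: -2282246811392/3111350929 ≈ -733.52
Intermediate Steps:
g(I, n) = (I + 2*n)/(2*(n + 2*I/(I + n))) (g(I, n) = ((I + (n + n))/(n + (I + I)/(n + I)))/2 = ((I + 2*n)/(n + (2*I)/(I + n)))/2 = ((I + 2*n)/(n + 2*I/(I + n)))/2 = (I + 2*n)/(2*(n + 2*I/(I + n))))
(1927811 - 3404355)/(g(-95, 928) + S(-1314, 1006)) = (1927811 - 3404355)/((928² + (½)*(-95)² + (3/2)*(-95)*928)/(928² + 2*(-95) - 95*928) + 2*1006) = -1476544/((861184 + (½)*9025 - 132240)/(861184 - 190 - 88160) + 2012) = -1476544/((861184 + 9025/2 - 132240)/772834 + 2012) = -1476544/((1/772834)*(1466913/2) + 2012) = -1476544/(1466913/1545668 + 2012) = -1476544/3111350929/1545668 = -1476544*1545668/3111350929 = -2282246811392/3111350929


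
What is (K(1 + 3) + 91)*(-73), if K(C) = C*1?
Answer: -6935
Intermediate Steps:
K(C) = C
(K(1 + 3) + 91)*(-73) = ((1 + 3) + 91)*(-73) = (4 + 91)*(-73) = 95*(-73) = -6935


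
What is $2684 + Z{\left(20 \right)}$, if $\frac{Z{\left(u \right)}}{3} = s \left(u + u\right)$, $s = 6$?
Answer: $3404$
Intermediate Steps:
$Z{\left(u \right)} = 36 u$ ($Z{\left(u \right)} = 3 \cdot 6 \left(u + u\right) = 3 \cdot 6 \cdot 2 u = 3 \cdot 12 u = 36 u$)
$2684 + Z{\left(20 \right)} = 2684 + 36 \cdot 20 = 2684 + 720 = 3404$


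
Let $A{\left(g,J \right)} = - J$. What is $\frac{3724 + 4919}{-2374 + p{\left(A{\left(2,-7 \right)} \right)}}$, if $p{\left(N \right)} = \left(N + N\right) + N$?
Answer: $- \frac{8643}{2353} \approx -3.6732$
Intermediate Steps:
$p{\left(N \right)} = 3 N$ ($p{\left(N \right)} = 2 N + N = 3 N$)
$\frac{3724 + 4919}{-2374 + p{\left(A{\left(2,-7 \right)} \right)}} = \frac{3724 + 4919}{-2374 + 3 \left(\left(-1\right) \left(-7\right)\right)} = \frac{8643}{-2374 + 3 \cdot 7} = \frac{8643}{-2374 + 21} = \frac{8643}{-2353} = 8643 \left(- \frac{1}{2353}\right) = - \frac{8643}{2353}$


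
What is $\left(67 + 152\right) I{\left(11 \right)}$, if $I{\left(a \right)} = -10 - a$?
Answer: $-4599$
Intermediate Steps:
$\left(67 + 152\right) I{\left(11 \right)} = \left(67 + 152\right) \left(-10 - 11\right) = 219 \left(-10 - 11\right) = 219 \left(-21\right) = -4599$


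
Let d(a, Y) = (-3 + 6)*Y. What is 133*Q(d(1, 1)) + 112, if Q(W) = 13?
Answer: 1841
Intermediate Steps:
d(a, Y) = 3*Y
133*Q(d(1, 1)) + 112 = 133*13 + 112 = 1729 + 112 = 1841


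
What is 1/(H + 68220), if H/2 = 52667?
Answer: 1/173554 ≈ 5.7619e-6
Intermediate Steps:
H = 105334 (H = 2*52667 = 105334)
1/(H + 68220) = 1/(105334 + 68220) = 1/173554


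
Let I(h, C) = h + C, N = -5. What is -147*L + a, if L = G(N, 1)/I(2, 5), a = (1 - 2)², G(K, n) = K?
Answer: 106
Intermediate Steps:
I(h, C) = C + h
a = 1 (a = (-1)² = 1)
L = -5/7 (L = -5/(5 + 2) = -5/7 ≈ -0.71429)
-147*L + a = -147*(-5/7) + 1 = 105 + 1 = 106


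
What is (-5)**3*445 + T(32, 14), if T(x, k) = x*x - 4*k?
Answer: -54657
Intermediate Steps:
T(x, k) = x**2 - 4*k
(-5)**3*445 + T(32, 14) = (-5)**3*445 + (32**2 - 4*14) = -125*445 + (1024 - 56) = -55625 + 968 = -54657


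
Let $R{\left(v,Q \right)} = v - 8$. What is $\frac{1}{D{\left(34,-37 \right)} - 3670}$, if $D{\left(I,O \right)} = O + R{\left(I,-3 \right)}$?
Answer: $- \frac{1}{3681} \approx -0.00027167$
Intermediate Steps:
$R{\left(v,Q \right)} = -8 + v$
$D{\left(I,O \right)} = -8 + I + O$ ($D{\left(I,O \right)} = O + \left(-8 + I\right) = -8 + I + O$)
$\frac{1}{D{\left(34,-37 \right)} - 3670} = \frac{1}{\left(-8 + 34 - 37\right) - 3670} = \frac{1}{-11 - 3670} = \frac{1}{-3681} = - \frac{1}{3681}$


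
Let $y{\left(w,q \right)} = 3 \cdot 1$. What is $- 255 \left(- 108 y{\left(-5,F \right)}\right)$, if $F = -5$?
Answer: $82620$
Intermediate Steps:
$y{\left(w,q \right)} = 3$
$- 255 \left(- 108 y{\left(-5,F \right)}\right) = - 255 \left(\left(-108\right) 3\right) = \left(-255\right) \left(-324\right) = 82620$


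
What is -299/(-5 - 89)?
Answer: 299/94 ≈ 3.1809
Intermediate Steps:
-299/(-5 - 89) = -299/(-94) = -1/94*(-299) = 299/94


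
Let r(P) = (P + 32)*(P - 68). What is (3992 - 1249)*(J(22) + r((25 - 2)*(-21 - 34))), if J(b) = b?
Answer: 4508424973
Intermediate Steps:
r(P) = (-68 + P)*(32 + P) (r(P) = (32 + P)*(-68 + P) = (-68 + P)*(32 + P))
(3992 - 1249)*(J(22) + r((25 - 2)*(-21 - 34))) = (3992 - 1249)*(22 + (-2176 + ((25 - 2)*(-21 - 34))² - 36*(25 - 2)*(-21 - 34))) = 2743*(22 + (-2176 + (23*(-55))² - 828*(-55))) = 2743*(22 + (-2176 + (-1265)² - 36*(-1265))) = 2743*(22 + (-2176 + 1600225 + 45540)) = 2743*(22 + 1643589) = 2743*1643611 = 4508424973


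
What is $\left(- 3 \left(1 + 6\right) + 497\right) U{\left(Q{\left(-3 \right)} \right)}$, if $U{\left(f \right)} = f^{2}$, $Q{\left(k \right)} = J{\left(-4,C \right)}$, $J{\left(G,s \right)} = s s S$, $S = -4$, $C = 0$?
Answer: $0$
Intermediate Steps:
$J{\left(G,s \right)} = - 4 s^{2}$ ($J{\left(G,s \right)} = s s \left(-4\right) = s^{2} \left(-4\right) = - 4 s^{2}$)
$Q{\left(k \right)} = 0$ ($Q{\left(k \right)} = - 4 \cdot 0^{2} = \left(-4\right) 0 = 0$)
$\left(- 3 \left(1 + 6\right) + 497\right) U{\left(Q{\left(-3 \right)} \right)} = \left(- 3 \left(1 + 6\right) + 497\right) 0^{2} = \left(\left(-3\right) 7 + 497\right) 0 = \left(-21 + 497\right) 0 = 476 \cdot 0 = 0$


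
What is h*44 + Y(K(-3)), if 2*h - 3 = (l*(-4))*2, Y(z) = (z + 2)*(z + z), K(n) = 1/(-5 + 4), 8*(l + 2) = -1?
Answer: 438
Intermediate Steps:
l = -17/8 (l = -2 + (⅛)*(-1) = -2 - ⅛ = -17/8 ≈ -2.1250)
K(n) = -1 (K(n) = 1/(-1) = -1)
Y(z) = 2*z*(2 + z) (Y(z) = (2 + z)*(2*z) = 2*z*(2 + z))
h = 10 (h = 3/2 + (-17/8*(-4)*2)/2 = 3/2 + ((17/2)*2)/2 = 3/2 + (½)*17 = 3/2 + 17/2 = 10)
h*44 + Y(K(-3)) = 10*44 + 2*(-1)*(2 - 1) = 440 + 2*(-1)*1 = 440 - 2 = 438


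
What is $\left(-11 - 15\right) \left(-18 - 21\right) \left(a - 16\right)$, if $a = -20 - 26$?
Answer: $-62868$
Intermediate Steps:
$a = -46$ ($a = -20 - 26 = -46$)
$\left(-11 - 15\right) \left(-18 - 21\right) \left(a - 16\right) = \left(-11 - 15\right) \left(-18 - 21\right) \left(-46 - 16\right) = - 26 \left(\left(-39\right) \left(-62\right)\right) = \left(-26\right) 2418 = -62868$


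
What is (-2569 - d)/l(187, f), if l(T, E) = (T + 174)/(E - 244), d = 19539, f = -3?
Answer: 287404/19 ≈ 15127.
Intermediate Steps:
l(T, E) = (174 + T)/(-244 + E)
(-2569 - d)/l(187, f) = (-2569 - 1*19539)/(((174 + 187)/(-244 - 3))) = (-2569 - 19539)/((361/(-247))) = -22108/((-1/247*361)) = -22108/(-19/13) = -22108*(-13/19) = 287404/19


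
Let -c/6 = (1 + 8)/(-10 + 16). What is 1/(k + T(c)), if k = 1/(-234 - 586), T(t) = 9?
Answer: 820/7379 ≈ 0.11113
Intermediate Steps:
c = -9 (c = -6*(1 + 8)/(-10 + 16) = -54/6 = -6*3/2 = -9)
k = -1/820 (k = 1/(-820) = -1/820 ≈ -0.0012195)
1/(k + T(c)) = 1/(-1/820 + 9) = 1/(7379/820) = 820/7379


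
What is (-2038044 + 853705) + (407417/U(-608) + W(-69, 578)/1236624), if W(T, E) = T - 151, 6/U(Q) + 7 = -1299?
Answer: -9260813254197/103052 ≈ -8.9865e+7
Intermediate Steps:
U(Q) = -3/653 (U(Q) = 6/(-7 - 1299) = 6/(-1306) = 6*(-1/1306) = -3/653)
W(T, E) = -151 + T
(-2038044 + 853705) + (407417/U(-608) + W(-69, 578)/1236624) = (-2038044 + 853705) + (407417/(-3/653) + (-151 - 69)/1236624) = -1184339 + (407417*(-653/3) - 220*1/1236624) = -1184339 + (-266043301/3 - 55/309156) = -1184339 - 9138764751569/103052 = -9260813254197/103052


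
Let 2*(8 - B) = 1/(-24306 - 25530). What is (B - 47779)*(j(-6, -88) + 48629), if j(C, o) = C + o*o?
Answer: -89462529144579/33224 ≈ -2.6927e+9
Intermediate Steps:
B = 797377/99672 (B = 8 - 1/(2*(-24306 - 25530)) = 8 - ½/(-49836) = 8 - ½*(-1/49836) = 8 + 1/99672 = 797377/99672 ≈ 8.0000)
j(C, o) = C + o²
(B - 47779)*(j(-6, -88) + 48629) = (797377/99672 - 47779)*((-6 + (-88)²) + 48629) = -4761431111*((-6 + 7744) + 48629)/99672 = -4761431111*(7738 + 48629)/99672 = -4761431111/99672*56367 = -89462529144579/33224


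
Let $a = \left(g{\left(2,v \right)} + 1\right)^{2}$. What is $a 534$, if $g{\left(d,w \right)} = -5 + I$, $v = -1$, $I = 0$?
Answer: $8544$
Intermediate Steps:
$g{\left(d,w \right)} = -5$ ($g{\left(d,w \right)} = -5 + 0 = -5$)
$a = 16$ ($a = \left(-5 + 1\right)^{2} = \left(-4\right)^{2} = 16$)
$a 534 = 16 \cdot 534 = 8544$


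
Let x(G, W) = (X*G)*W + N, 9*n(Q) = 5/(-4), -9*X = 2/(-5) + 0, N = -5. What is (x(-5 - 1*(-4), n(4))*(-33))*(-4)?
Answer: -17798/27 ≈ -659.19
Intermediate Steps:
X = 2/45 (X = -(2/(-5) + 0)/9 = -(2*(-⅕) + 0)/9 = -(-⅖ + 0)/9 = -⅑*(-⅖) = 2/45 ≈ 0.044444)
n(Q) = -5/36 (n(Q) = (5/(-4))/9 = (5*(-¼))/9 = (⅑)*(-5/4) = -5/36)
x(G, W) = -5 + 2*G*W/45 (x(G, W) = (2*G/45)*W - 5 = 2*G*W/45 - 5 = -5 + 2*G*W/45)
(x(-5 - 1*(-4), n(4))*(-33))*(-4) = ((-5 + (2/45)*(-5 - 1*(-4))*(-5/36))*(-33))*(-4) = ((-5 + (2/45)*(-5 + 4)*(-5/36))*(-33))*(-4) = ((-5 + (2/45)*(-1)*(-5/36))*(-33))*(-4) = ((-5 + 1/162)*(-33))*(-4) = -809/162*(-33)*(-4) = (8899/54)*(-4) = -17798/27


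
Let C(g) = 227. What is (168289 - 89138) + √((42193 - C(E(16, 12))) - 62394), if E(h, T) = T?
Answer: 79151 + 2*I*√5107 ≈ 79151.0 + 142.93*I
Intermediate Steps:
(168289 - 89138) + √((42193 - C(E(16, 12))) - 62394) = (168289 - 89138) + √((42193 - 1*227) - 62394) = 79151 + √((42193 - 227) - 62394) = 79151 + √(41966 - 62394) = 79151 + √(-20428) = 79151 + 2*I*√5107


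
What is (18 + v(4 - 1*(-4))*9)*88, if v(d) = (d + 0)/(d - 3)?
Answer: 14256/5 ≈ 2851.2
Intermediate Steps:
v(d) = d/(-3 + d)
(18 + v(4 - 1*(-4))*9)*88 = (18 + ((4 - 1*(-4))/(-3 + (4 - 1*(-4))))*9)*88 = (18 + ((4 + 4)/(-3 + (4 + 4)))*9)*88 = (18 + (8/(-3 + 8))*9)*88 = (18 + (8/5)*9)*88 = (18 + 72/5)*88 = (162/5)*88 = 14256/5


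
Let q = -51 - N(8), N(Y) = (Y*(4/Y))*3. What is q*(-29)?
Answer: 1827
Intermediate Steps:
N(Y) = 12 (N(Y) = 4*3 = 12)
q = -63 (q = -51 - 1*12 = -51 - 12 = -63)
q*(-29) = -63*(-29) = 1827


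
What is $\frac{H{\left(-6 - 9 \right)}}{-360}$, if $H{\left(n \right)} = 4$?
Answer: $- \frac{1}{90} \approx -0.011111$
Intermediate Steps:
$\frac{H{\left(-6 - 9 \right)}}{-360} = \frac{4}{-360} = 4 \left(- \frac{1}{360}\right) = - \frac{1}{90}$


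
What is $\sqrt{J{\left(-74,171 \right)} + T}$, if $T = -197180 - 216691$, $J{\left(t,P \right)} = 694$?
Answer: $i \sqrt{413177} \approx 642.79 i$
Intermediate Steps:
$T = -413871$
$\sqrt{J{\left(-74,171 \right)} + T} = \sqrt{694 - 413871} = \sqrt{-413177} = i \sqrt{413177}$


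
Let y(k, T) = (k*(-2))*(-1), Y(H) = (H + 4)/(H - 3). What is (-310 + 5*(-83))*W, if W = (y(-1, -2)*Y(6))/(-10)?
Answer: -1450/3 ≈ -483.33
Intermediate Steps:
Y(H) = (4 + H)/(-3 + H)
y(k, T) = 2*k (y(k, T) = -2*k*(-1) = 2*k)
W = 2/3 (W = ((2*(-1))*((4 + 6)/(-3 + 6)))/(-10) = -2*10/3*(-1/10) = -20/3*(-1/10) = 2/3 ≈ 0.66667)
(-310 + 5*(-83))*W = (-310 + 5*(-83))*(2/3) = (-310 - 415)*(2/3) = -725*2/3 = -1450/3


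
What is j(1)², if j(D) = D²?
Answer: 1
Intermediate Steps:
j(1)² = (1²)² = 1² = 1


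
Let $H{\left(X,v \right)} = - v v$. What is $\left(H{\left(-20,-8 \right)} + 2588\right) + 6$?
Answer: $2530$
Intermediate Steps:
$H{\left(X,v \right)} = - v^{2}$
$\left(H{\left(-20,-8 \right)} + 2588\right) + 6 = \left(- \left(-8\right)^{2} + 2588\right) + 6 = \left(\left(-1\right) 64 + 2588\right) + 6 = \left(-64 + 2588\right) + 6 = 2524 + 6 = 2530$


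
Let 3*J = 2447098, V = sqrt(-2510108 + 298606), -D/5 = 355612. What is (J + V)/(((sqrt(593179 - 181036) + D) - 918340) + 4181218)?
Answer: 3633495158164/6614052242943 - 2447098*sqrt(412143)/6614052242943 - I*sqrt(911455068786)/2204684080981 + 1484818*I*sqrt(2211502)/2204684080981 ≈ 0.54912 + 0.0010011*I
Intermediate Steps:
D = -1778060 (D = -5*355612 = -1778060)
V = I*sqrt(2211502) (V = sqrt(-2211502) = I*sqrt(2211502) ≈ 1487.1*I)
J = 2447098/3 (J = (1/3)*2447098 = 2447098/3 ≈ 8.1570e+5)
(J + V)/(((sqrt(593179 - 181036) + D) - 918340) + 4181218) = (2447098/3 + I*sqrt(2211502))/(((sqrt(593179 - 181036) - 1778060) - 918340) + 4181218) = (2447098/3 + I*sqrt(2211502))/(((sqrt(412143) - 1778060) - 918340) + 4181218) = (2447098/3 + I*sqrt(2211502))/(((-1778060 + sqrt(412143)) - 918340) + 4181218) = (2447098/3 + I*sqrt(2211502))/((-2696400 + sqrt(412143)) + 4181218) = (2447098/3 + I*sqrt(2211502))/(1484818 + sqrt(412143))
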